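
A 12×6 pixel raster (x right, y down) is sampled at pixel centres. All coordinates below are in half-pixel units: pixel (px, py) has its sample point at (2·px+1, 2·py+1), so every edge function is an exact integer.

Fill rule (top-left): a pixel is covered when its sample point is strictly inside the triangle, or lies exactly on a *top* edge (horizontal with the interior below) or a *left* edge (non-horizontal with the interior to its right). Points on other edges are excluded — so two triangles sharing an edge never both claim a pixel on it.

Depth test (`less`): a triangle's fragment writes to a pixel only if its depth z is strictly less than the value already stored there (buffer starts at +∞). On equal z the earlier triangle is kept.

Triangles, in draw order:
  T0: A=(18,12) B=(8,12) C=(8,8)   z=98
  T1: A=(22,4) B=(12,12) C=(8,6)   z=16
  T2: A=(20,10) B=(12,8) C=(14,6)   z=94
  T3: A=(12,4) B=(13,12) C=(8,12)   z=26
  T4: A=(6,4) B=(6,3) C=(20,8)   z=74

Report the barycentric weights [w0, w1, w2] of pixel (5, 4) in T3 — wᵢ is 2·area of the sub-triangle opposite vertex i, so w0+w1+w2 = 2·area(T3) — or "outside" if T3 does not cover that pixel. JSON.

T0:
  2·area = 40
  edge (18, 12)→(8, 12): d=(-10,0) right/bottom  bias=-1
  edge (8, 12)→(8, 8): d=(0,-4) top-left  bias=+0
  edge (8, 8)→(18, 12): d=(10,4) right/bottom  bias=-1
    (4,4)@(9, 9): e=[30,4,6] → #
    (5,4)@(11, 9): e=[30,12,-2] → ·
    (4,5)@(9, 11): e=[10,4,26] → #
    (5,5)@(11, 11): e=[10,12,18] → #
    (6,5)@(13, 11): e=[10,20,10] → #
    (7,5)@(15, 11): e=[10,28,2] → #
    (8,5)@(17, 11): e=[10,36,-6] → ·
  covered (5 px):
    · · · · · · · · · · · ·
    · · · · · · · · · · · ·
    · · · · · · · · · · · ·
    · · · · · · · · · · · ·
    · · · · # · · · · · · ·
    · · · · # # # # · · · ·
T1:
  2·area = 92
  edge (22, 4)→(12, 12): d=(-10,8) right/bottom  bias=-1
  edge (12, 12)→(8, 6): d=(-4,-6) top-left  bias=+0
  edge (8, 6)→(22, 4): d=(14,-2) top-left  bias=+0
    (7,2)@(15, 5): e=[46,46,0] → #  [on edge]
    (8,2)@(17, 5): e=[30,58,4] → #
    (9,2)@(19, 5): e=[14,70,8] → #
    (10,2)@(21, 5): e=[-2,82,12] → ·
    (0,3)@(1, 7): e=[138,-46,0] → ·  [on edge]
    (4,3)@(9, 7): e=[74,2,16] → #
    (5,3)@(11, 7): e=[58,14,20] → #
    (6,3)@(13, 7): e=[42,26,24] → #
    (9,3)@(19, 7): e=[-6,62,36] → ·
    (4,4)@(9, 9): e=[54,-6,44] → ·
    (5,4)@(11, 9): e=[38,6,48] → #
    (8,4)@(17, 9): e=[-10,42,60] → ·
  covered (12 px):
    · · · · · · · · · · · ·
    · · · · · · · · · · · ·
    · · · · · · · # # # · ·
    · · · · # # # # # · · ·
    · · · · · # # # · · · ·
    · · · · · · # · · · · ·
T2:
  2·area = 20
  edge (20, 10)→(12, 8): d=(-8,-2) top-left  bias=+0
  edge (12, 8)→(14, 6): d=(2,-2) top-left  bias=+0
  edge (14, 6)→(20, 10): d=(6,4) right/bottom  bias=-1
    (9,0)@(19, 1): e=[70,0,-50] → ·  [on edge]
    (8,1)@(17, 3): e=[50,0,-30] → ·  [on edge]
    (7,2)@(15, 5): e=[30,0,-10] → ·  [on edge]
    (6,3)@(13, 7): e=[10,0,10] → #  [on edge]
    (7,3)@(15, 7): e=[14,4,2] → #
    (8,3)@(17, 7): e=[18,8,-6] → ·
    (5,4)@(11, 9): e=[-10,0,30] → ·  [on edge]
    (6,4)@(13, 9): e=[-6,4,22] → ·
    (7,4)@(15, 9): e=[-2,8,14] → ·
    (8,4)@(17, 9): e=[2,12,6] → #
    (9,4)@(19, 9): e=[6,16,-2] → ·
    (4,5)@(9, 11): e=[-30,0,50] → ·  [on edge]
  covered (3 px):
    · · · · · · · · · · · ·
    · · · · · · · · · · · ·
    · · · · · · · · · · · ·
    · · · · · · # # · · · ·
    · · · · · · · · # · · ·
    · · · · · · · · · · · ·
T3:
  2·area = 40
  edge (12, 4)→(13, 12): d=(1,8) right/bottom  bias=-1
  edge (13, 12)→(8, 12): d=(-5,0) right/bottom  bias=-1
  edge (8, 12)→(12, 4): d=(4,-8) top-left  bias=+0
    (5,3)@(11, 7): e=[11,25,4] → #
    (6,3)@(13, 7): e=[-5,25,20] → ·
    (5,4)@(11, 9): e=[13,15,12] → #
    (6,4)@(13, 9): e=[-3,15,28] → ·
    (4,5)@(9, 11): e=[31,5,4] → #
    (6,5)@(13, 11): e=[-1,5,36] → ·
  covered (4 px):
    · · · · · · · · · · · ·
    · · · · · · · · · · · ·
    · · · · · · · · · · · ·
    · · · · · # · · · · · ·
    · · · · · # · · · · · ·
    · · · · # # · · · · · ·
T4:
  2·area = 14
  edge (6, 4)→(6, 3): d=(0,-1) top-left  bias=+0
  edge (6, 3)→(20, 8): d=(14,5) right/bottom  bias=-1
  edge (20, 8)→(6, 4): d=(-14,-4) top-left  bias=+0
    (5,2)@(11, 5): e=[5,3,6] → #
    (6,2)@(13, 5): e=[7,-7,14] → ·
    (5,3)@(11, 7): e=[5,31,-22] → ·
    (8,3)@(17, 7): e=[11,1,2] → #
    (9,3)@(19, 7): e=[13,-9,10] → ·
    (8,4)@(17, 9): e=[11,29,-26] → ·
  covered (2 px):
    · · · · · · · · · · · ·
    · · · · · · · · · · · ·
    · · · · · # · · · · · ·
    · · · · · · · · # · · ·
    · · · · · · · · · · · ·
    · · · · · · · · · · · ·

Answer: [15,12,13]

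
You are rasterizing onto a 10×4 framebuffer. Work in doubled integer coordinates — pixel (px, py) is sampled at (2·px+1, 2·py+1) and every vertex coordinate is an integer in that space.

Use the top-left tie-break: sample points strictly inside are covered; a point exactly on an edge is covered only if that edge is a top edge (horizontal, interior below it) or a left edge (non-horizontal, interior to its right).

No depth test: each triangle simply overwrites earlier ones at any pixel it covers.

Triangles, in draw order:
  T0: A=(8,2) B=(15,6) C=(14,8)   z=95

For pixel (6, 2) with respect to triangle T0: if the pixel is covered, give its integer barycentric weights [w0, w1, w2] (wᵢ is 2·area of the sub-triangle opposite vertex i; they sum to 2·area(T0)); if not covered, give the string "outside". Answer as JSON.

T0:
  2·area = 18
  edge (8, 2)→(15, 6): d=(7,4) right/bottom  bias=-1
  edge (15, 6)→(14, 8): d=(-1,2) right/bottom  bias=-1
  edge (14, 8)→(8, 2): d=(-6,-6) top-left  bias=+0
    (3,0)@(7, 1): e=[-3,21,0] → ·  [on edge]
    (4,1)@(9, 3): e=[3,15,0] → #  [on edge]
    (5,1)@(11, 3): e=[-5,11,12] → ·
    (4,2)@(9, 5): e=[17,13,-12] → ·
    (5,2)@(11, 5): e=[9,9,0] → #  [on edge]
    (6,2)@(13, 5): e=[1,5,12] → #
    (7,2)@(15, 5): e=[-7,1,24] → ·
    (5,3)@(11, 7): e=[23,7,-12] → ·
    (6,3)@(13, 7): e=[15,3,0] → #  [on edge]
    (7,3)@(15, 7): e=[7,-1,12] → ·
  covered (4 px):
    · · · · · · · · · ·
    · · · · # · · · · ·
    · · · · · # # · · ·
    · · · · · · # · · ·

Result: [5,12,1]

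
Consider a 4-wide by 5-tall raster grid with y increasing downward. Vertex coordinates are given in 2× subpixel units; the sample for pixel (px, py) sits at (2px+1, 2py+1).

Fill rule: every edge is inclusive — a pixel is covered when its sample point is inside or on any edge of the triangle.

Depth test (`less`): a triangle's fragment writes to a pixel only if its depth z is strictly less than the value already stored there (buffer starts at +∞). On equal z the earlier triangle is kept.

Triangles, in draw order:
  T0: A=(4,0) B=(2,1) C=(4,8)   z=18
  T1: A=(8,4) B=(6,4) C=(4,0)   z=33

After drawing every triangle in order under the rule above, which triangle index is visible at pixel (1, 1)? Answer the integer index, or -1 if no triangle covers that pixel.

T0:
  2·area = 16  (B↔C swapped to make it positive)
  edge (4, 0)→(4, 8): d=(0,8) inclusive
  edge (4, 8)→(2, 1): d=(-2,-7) inclusive
  edge (2, 1)→(4, 0): d=(2,-1) inclusive
    (1,0)@(3, 1): e=[8,7,1] → X
    (2,0)@(5, 1): e=[-8,21,3] → .
    (1,1)@(3, 3): e=[8,3,5] → X
    (2,1)@(5, 3): e=[-8,17,7] → .
    (1,2)@(3, 5): e=[8,-1,9] → .
  covered (2 px):
    . X . .
    . X . .
    . . . .
    . . . .
    . . . .
T1:
  2·area = 8
  edge (8, 4)→(6, 4): d=(-2,0) inclusive
  edge (6, 4)→(4, 0): d=(-2,-4) inclusive
  edge (4, 0)→(8, 4): d=(4,4) inclusive
    (2,0)@(5, 1): e=[6,2,0] → X  [on edge]
    (3,0)@(7, 1): e=[6,10,-8] → .
    (2,1)@(5, 3): e=[2,-2,8] → .
    (3,1)@(7, 3): e=[2,6,0] → X  [on edge]
    (3,2)@(7, 5): e=[-2,2,8] → .
  covered (2 px):
    . . X .
    . . . X
    . . . .
    . . . .
    . . . .

Z-buffer (winner per pixel, '.' = empty):
  . 0 1 .
  . 0 . 1
  . . . .
  . . . .
  . . . .

Result: 0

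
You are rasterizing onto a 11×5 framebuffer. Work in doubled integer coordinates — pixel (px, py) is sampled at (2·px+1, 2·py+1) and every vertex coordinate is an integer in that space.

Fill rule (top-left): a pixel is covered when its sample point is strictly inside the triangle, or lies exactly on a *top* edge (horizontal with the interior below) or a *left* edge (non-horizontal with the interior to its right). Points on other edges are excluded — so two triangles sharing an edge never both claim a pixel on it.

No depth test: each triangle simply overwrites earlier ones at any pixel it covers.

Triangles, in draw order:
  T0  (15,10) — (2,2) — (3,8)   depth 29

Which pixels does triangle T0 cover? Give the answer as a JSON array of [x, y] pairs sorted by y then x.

T0:
  2·area = 70  (B↔C swapped to make it positive)
  edge (15, 10)→(3, 8): d=(-12,-2) top-left  bias=+0
  edge (3, 8)→(2, 2): d=(-1,-6) top-left  bias=+0
  edge (2, 2)→(15, 10): d=(13,8) right/bottom  bias=-1
    (1,1)@(3, 3): e=[60,5,5] → █
    (2,1)@(5, 3): e=[64,17,-11] → ·
    (1,2)@(3, 5): e=[36,3,31] → █
    (2,2)@(5, 5): e=[40,15,15] → █
    (3,2)@(7, 5): e=[44,27,-1] → ·
    (1,3)@(3, 7): e=[12,1,57] → █
    (3,3)@(7, 7): e=[20,25,25] → █
    (4,3)@(9, 7): e=[24,37,9] → █
    (5,3)@(11, 7): e=[28,49,-7] → ·
    (1,4)@(3, 9): e=[-12,-1,83] → ·
    (2,4)@(5, 9): e=[-8,11,67] → ·
    (3,4)@(7, 9): e=[-4,23,51] → ·
    (4,4)@(9, 9): e=[0,35,35] → █  [on edge]
  covered (10 px):
    · · · · · · · · · · ·
    · █ · · · · · · · · ·
    · █ █ · · · · · · · ·
    · █ █ █ █ · · · · · ·
    · · · · █ █ █ · · · ·

Final: [[1,1],[1,2],[2,2],[1,3],[2,3],[3,3],[4,3],[4,4],[5,4],[6,4]]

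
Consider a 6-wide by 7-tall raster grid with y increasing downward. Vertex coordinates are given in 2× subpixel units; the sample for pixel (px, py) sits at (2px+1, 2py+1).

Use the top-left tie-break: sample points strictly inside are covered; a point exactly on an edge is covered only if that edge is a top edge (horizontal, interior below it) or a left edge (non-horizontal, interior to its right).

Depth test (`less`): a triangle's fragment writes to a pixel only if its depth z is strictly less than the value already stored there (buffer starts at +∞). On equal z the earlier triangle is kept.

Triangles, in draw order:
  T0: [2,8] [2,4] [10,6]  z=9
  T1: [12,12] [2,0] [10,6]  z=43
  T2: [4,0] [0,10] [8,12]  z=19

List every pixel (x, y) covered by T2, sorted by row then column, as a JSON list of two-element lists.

T0:
  2·area = 32
  edge (2, 8)→(2, 4): d=(0,-4) top-left  bias=+0
  edge (2, 4)→(10, 6): d=(8,2) right/bottom  bias=-1
  edge (10, 6)→(2, 8): d=(-8,2) right/bottom  bias=-1
    (1,2)@(3, 5): e=[4,6,22] → █
    (2,2)@(5, 5): e=[12,2,18] → █
    (3,2)@(7, 5): e=[20,-2,14] → ·
    (1,3)@(3, 7): e=[4,22,6] → █
    (3,3)@(7, 7): e=[20,14,-2] → ·
    (1,4)@(3, 9): e=[4,38,-10] → ·
    (2,4)@(5, 9): e=[12,34,-14] → ·
  covered (4 px):
    · · · · · ·
    · · · · · ·
    · █ █ · · ·
    · █ █ · · ·
    · · · · · ·
    · · · · · ·
    · · · · · ·
T1:
  2·area = 36
  edge (12, 12)→(2, 0): d=(-10,-12) top-left  bias=+0
  edge (2, 0)→(10, 6): d=(8,6) right/bottom  bias=-1
  edge (10, 6)→(12, 12): d=(2,6) right/bottom  bias=-1
    (1,0)@(3, 1): e=[2,2,32] → █
    (2,0)@(5, 1): e=[26,-10,20] → ·
    (1,1)@(3, 3): e=[-18,18,36] → ·
    (2,1)@(5, 3): e=[6,6,24] → █
    (3,1)@(7, 3): e=[30,-6,12] → ·
    (4,1)@(9, 3): e=[54,-18,0] → ·  [on edge]
    (2,2)@(5, 5): e=[-14,22,28] → ·
    (3,2)@(7, 5): e=[10,10,16] → █
    (4,2)@(9, 5): e=[34,-2,4] → ·
    (3,3)@(7, 7): e=[-10,26,20] → ·
    (4,3)@(9, 7): e=[14,14,8] → █
    (5,3)@(11, 7): e=[38,2,-4] → ·
    (5,4)@(11, 9): e=[18,18,0] → ·  [on edge]
  covered (4 px):
    · █ · · · ·
    · · █ · · ·
    · · · █ · ·
    · · · · █ ·
    · · · · · ·
    · · · · · ·
    · · · · · ·
T2:
  2·area = 88  (B↔C swapped to make it positive)
  edge (4, 0)→(8, 12): d=(4,12) right/bottom  bias=-1
  edge (8, 12)→(0, 10): d=(-8,-2) top-left  bias=+0
  edge (0, 10)→(4, 0): d=(4,-10) top-left  bias=+0
    (1,1)@(3, 3): e=[24,62,2] → █
    (2,1)@(5, 3): e=[0,66,22] → ·  [on edge]
    (1,2)@(3, 5): e=[32,46,10] → █
    (2,2)@(5, 5): e=[8,50,30] → █
    (3,2)@(7, 5): e=[-16,54,50] → ·
    (1,3)@(3, 7): e=[40,30,18] → █
    (3,3)@(7, 7): e=[-8,38,58] → ·
    (0,4)@(1, 9): e=[72,10,6] → █
    (3,4)@(7, 9): e=[0,22,66] → ·  [on edge]
    (0,5)@(1, 11): e=[80,-6,14] → ·
    (1,5)@(3, 11): e=[56,-2,34] → ·
    (2,5)@(5, 11): e=[32,2,54] → █
  covered (10 px):
    · · · · · ·
    · █ · · · ·
    · █ █ · · ·
    · █ █ · · ·
    █ █ █ · · ·
    · · █ █ · ·
    · · · · · ·

Result: [[1,1],[1,2],[2,2],[1,3],[2,3],[0,4],[1,4],[2,4],[2,5],[3,5]]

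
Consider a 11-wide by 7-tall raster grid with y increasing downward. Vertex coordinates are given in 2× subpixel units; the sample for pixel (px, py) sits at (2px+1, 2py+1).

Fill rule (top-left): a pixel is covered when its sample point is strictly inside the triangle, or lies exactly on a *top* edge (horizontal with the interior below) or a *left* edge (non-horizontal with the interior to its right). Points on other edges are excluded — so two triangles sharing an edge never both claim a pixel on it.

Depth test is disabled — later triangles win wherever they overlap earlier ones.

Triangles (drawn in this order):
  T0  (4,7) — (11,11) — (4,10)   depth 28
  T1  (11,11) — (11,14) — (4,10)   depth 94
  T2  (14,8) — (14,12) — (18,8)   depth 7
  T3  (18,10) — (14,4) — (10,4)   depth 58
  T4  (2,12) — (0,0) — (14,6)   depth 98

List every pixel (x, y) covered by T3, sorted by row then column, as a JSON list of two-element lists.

T0:
  2·area = 21
  edge (4, 7)→(11, 11): d=(7,4) right/bottom  bias=-1
  edge (11, 11)→(4, 10): d=(-7,-1) top-left  bias=+0
  edge (4, 10)→(4, 7): d=(0,-3) top-left  bias=+0
    (2,4)@(5, 9): e=[10,8,3] → X
    (3,4)@(7, 9): e=[2,10,9] → X
    (4,4)@(9, 9): e=[-6,12,15] → .
    (2,5)@(5, 11): e=[24,-6,3] → .
    (3,5)@(7, 11): e=[16,-4,9] → .
    (5,5)@(11, 11): e=[0,0,21] → .  [on edge]
  covered (2 px):
    . . . . . . . . . . .
    . . . . . . . . . . .
    . . . . . . . . . . .
    . . . . . . . . . . .
    . . X X . . . . . . .
    . . . . . . . . . . .
    . . . . . . . . . . .
T1:
  2·area = 21
  edge (11, 11)→(11, 14): d=(0,3) right/bottom  bias=-1
  edge (11, 14)→(4, 10): d=(-7,-4) top-left  bias=+0
  edge (4, 10)→(11, 11): d=(7,1) right/bottom  bias=-1
    (5,0)@(11, 1): e=[0,91,-70] → .  [on edge]
    (5,1)@(11, 3): e=[0,77,-56] → .  [on edge]
    (5,2)@(11, 5): e=[0,63,-42] → .  [on edge]
    (5,3)@(11, 7): e=[0,49,-28] → .  [on edge]
    (5,4)@(11, 9): e=[0,35,-14] → .  [on edge]
    (3,5)@(7, 11): e=[12,5,4] → X
    (4,5)@(9, 11): e=[6,13,2] → X
    (5,5)@(11, 11): e=[0,21,0] → .  [on edge]
    (3,6)@(7, 13): e=[12,-9,18] → .
    (4,6)@(9, 13): e=[6,-1,16] → .
    (5,6)@(11, 13): e=[0,7,14] → .  [on edge]
  covered (2 px):
    . . . . . . . . . . .
    . . . . . . . . . . .
    . . . . . . . . . . .
    . . . . . . . . . . .
    . . . . . . . . . . .
    . . . X X . . . . . .
    . . . . . . . . . . .
T2:
  2·area = 16  (B↔C swapped to make it positive)
  edge (14, 8)→(18, 8): d=(4,0) top-left  bias=+0
  edge (18, 8)→(14, 12): d=(-4,4) right/bottom  bias=-1
  edge (14, 12)→(14, 8): d=(0,-4) top-left  bias=+0
    (10,2)@(21, 5): e=[-12,0,28] → .  [on edge]
    (9,3)@(19, 7): e=[-4,0,20] → .  [on edge]
    (7,4)@(15, 9): e=[4,8,4] → X
    (8,4)@(17, 9): e=[4,0,12] → .  [on edge]
    (7,5)@(15, 11): e=[12,0,4] → .  [on edge]
    (6,6)@(13, 13): e=[20,0,-4] → .  [on edge]
  covered (1 px):
    . . . . . . . . . . .
    . . . . . . . . . . .
    . . . . . . . . . . .
    . . . . . . . . . . .
    . . . . . . . X . . .
    . . . . . . . . . . .
    . . . . . . . . . . .
T3:
  2·area = 24  (B↔C swapped to make it positive)
  edge (18, 10)→(10, 4): d=(-8,-6) top-left  bias=+0
  edge (10, 4)→(14, 4): d=(4,0) top-left  bias=+0
  edge (14, 4)→(18, 10): d=(4,6) right/bottom  bias=-1
    (6,2)@(13, 5): e=[10,4,10] → X
    (7,2)@(15, 5): e=[22,4,-2] → .
    (6,3)@(13, 7): e=[-6,12,18] → .
    (7,3)@(15, 7): e=[6,12,6] → X
    (8,3)@(17, 7): e=[18,12,-6] → .
    (7,4)@(15, 9): e=[-10,20,14] → .
    (8,4)@(17, 9): e=[2,20,2] → X
    (9,4)@(19, 9): e=[14,20,-10] → .
    (8,5)@(17, 11): e=[-14,28,10] → .
  covered (3 px):
    . . . . . . . . . . .
    . . . . . . . . . . .
    . . . . . . X . . . .
    . . . . . . . X . . .
    . . . . . . . . X . .
    . . . . . . . . . . .
    . . . . . . . . . . .
T4:
  2·area = 156
  edge (2, 12)→(0, 0): d=(-2,-12) top-left  bias=+0
  edge (0, 0)→(14, 6): d=(14,6) right/bottom  bias=-1
  edge (14, 6)→(2, 12): d=(-12,6) right/bottom  bias=-1
    (0,0)@(1, 1): e=[10,8,138] → X
    (1,0)@(3, 1): e=[34,-4,126] → .
    (0,1)@(1, 3): e=[6,36,114] → X
    (1,1)@(3, 3): e=[30,24,102] → X
    (2,1)@(5, 3): e=[54,12,90] → X
    (3,1)@(7, 3): e=[78,0,78] → .  [on edge]
    (0,2)@(1, 5): e=[2,64,90] → X
    (3,2)@(7, 5): e=[74,28,54] → X
    (4,2)@(9, 5): e=[98,16,42] → X
    (5,2)@(11, 5): e=[122,4,30] → X
    (6,2)@(13, 5): e=[146,-8,18] → .
    (0,3)@(1, 7): e=[-2,92,66] → .
    (10,4)@(21, 9): e=[234,0,-78] → .  [on edge]
  covered (19 px):
    X . . . . . . . . . .
    X X X . . . . . . . .
    X X X X X X . . . . .
    . X X X X X . . . . .
    . X X X . . . . . . .
    . X . . . . . . . . .
    . . . . . . . . . . .

Final: [[6,2],[7,3],[8,4]]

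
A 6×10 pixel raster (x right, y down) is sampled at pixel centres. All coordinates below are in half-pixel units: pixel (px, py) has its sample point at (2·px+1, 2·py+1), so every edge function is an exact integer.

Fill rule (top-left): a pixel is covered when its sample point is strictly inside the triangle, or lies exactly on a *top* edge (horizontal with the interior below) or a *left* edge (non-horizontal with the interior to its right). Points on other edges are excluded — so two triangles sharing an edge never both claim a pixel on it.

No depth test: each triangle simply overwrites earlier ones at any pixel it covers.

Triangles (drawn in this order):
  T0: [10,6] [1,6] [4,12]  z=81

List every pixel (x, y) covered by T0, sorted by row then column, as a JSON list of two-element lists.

T0:
  2·area = 54  (B↔C swapped to make it positive)
  edge (10, 6)→(4, 12): d=(-6,6) right/bottom  bias=-1
  edge (4, 12)→(1, 6): d=(-3,-6) top-left  bias=+0
  edge (1, 6)→(10, 6): d=(9,0) top-left  bias=+0
    (5,2)@(11, 5): e=[0,63,-9] → ·  [on edge]
    (1,3)@(3, 7): e=[36,9,9] → #
    (2,3)@(5, 7): e=[24,21,9] → #
    (3,3)@(7, 7): e=[12,33,9] → #
    (4,3)@(9, 7): e=[0,45,9] → ·  [on edge]
    (1,4)@(3, 9): e=[24,3,27] → #
    (3,4)@(7, 9): e=[0,27,27] → ·  [on edge]
    (1,5)@(3, 11): e=[12,-3,45] → ·
    (2,5)@(5, 11): e=[0,9,45] → ·  [on edge]
    (1,6)@(3, 13): e=[0,-9,63] → ·  [on edge]
    (0,7)@(1, 15): e=[0,-27,81] → ·  [on edge]
  covered (5 px):
    · · · · · ·
    · · · · · ·
    · · · · · ·
    · # # # · ·
    · # # · · ·
    · · · · · ·
    · · · · · ·
    · · · · · ·
    · · · · · ·
    · · · · · ·

Answer: [[1,3],[2,3],[3,3],[1,4],[2,4]]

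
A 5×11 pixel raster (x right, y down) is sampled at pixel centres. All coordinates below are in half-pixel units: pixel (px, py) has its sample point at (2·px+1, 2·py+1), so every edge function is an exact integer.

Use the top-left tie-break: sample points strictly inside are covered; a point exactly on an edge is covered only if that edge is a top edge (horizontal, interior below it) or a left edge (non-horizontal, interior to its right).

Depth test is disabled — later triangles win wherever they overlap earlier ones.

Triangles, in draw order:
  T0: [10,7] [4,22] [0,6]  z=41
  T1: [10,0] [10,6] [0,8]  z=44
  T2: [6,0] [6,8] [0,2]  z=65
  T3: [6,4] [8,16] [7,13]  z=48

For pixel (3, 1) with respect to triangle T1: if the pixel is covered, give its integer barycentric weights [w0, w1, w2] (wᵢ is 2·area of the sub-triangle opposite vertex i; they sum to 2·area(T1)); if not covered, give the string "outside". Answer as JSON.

T0:
  2·area = 156
  edge (10, 7)→(4, 22): d=(-6,15) right/bottom  bias=-1
  edge (4, 22)→(0, 6): d=(-4,-16) top-left  bias=+0
  edge (0, 6)→(10, 7): d=(10,1) right/bottom  bias=-1
    (0,3)@(1, 7): e=[135,12,9] → X
    (1,3)@(3, 7): e=[105,44,7] → X
    (2,3)@(5, 7): e=[75,76,5] → X
    (3,3)@(7, 7): e=[45,108,3] → X
    (4,3)@(9, 7): e=[15,140,1] → X
    (0,4)@(1, 9): e=[123,4,29] → X
    (0,5)@(1, 11): e=[111,-4,49] → .
    (1,5)@(3, 11): e=[81,28,47] → X
    (4,5)@(9, 11): e=[-9,124,41] → .
    (1,6)@(3, 13): e=[69,20,67] → X
    (4,6)@(9, 13): e=[-21,116,61] → .
    (1,7)@(3, 15): e=[57,12,87] → X
  covered (21 px):
    . . . . .
    . . . . .
    . . . . .
    X X X X X
    X X X X X
    . X X X .
    . X X X .
    . X X . .
    . X X . .
    . . X . .
    . . . . .
T1:
  2·area = 60
  edge (10, 0)→(10, 6): d=(0,6) right/bottom  bias=-1
  edge (10, 6)→(0, 8): d=(-10,2) right/bottom  bias=-1
  edge (0, 8)→(10, 0): d=(10,-8) top-left  bias=+0
    (4,0)@(9, 1): e=[6,52,2] → X
    (3,1)@(7, 3): e=[18,36,6] → X
    (2,2)@(5, 5): e=[30,20,10] → X
    (1,3)@(3, 7): e=[42,4,14] → X
    (2,3)@(5, 7): e=[30,0,30] → .  [on edge]
    (3,3)@(7, 7): e=[18,-4,46] → .
    (4,3)@(9, 7): e=[6,-8,62] → .
    (1,4)@(3, 9): e=[42,-16,34] → .
  covered (7 px):
    . . . . X
    . . . X X
    . . X X X
    . X . . .
    . . . . .
    . . . . .
    . . . . .
    . . . . .
    . . . . .
    . . . . .
    . . . . .
T2:
  2·area = 48
  edge (6, 0)→(6, 8): d=(0,8) right/bottom  bias=-1
  edge (6, 8)→(0, 2): d=(-6,-6) top-left  bias=+0
  edge (0, 2)→(6, 0): d=(6,-2) top-left  bias=+0
    (1,0)@(3, 1): e=[24,24,0] → X  [on edge]
    (2,0)@(5, 1): e=[8,36,4] → X
    (3,0)@(7, 1): e=[-8,48,8] → .
    (0,1)@(1, 3): e=[40,0,8] → X  [on edge]
    (3,1)@(7, 3): e=[-8,36,20] → .
    (0,2)@(1, 5): e=[40,-12,20] → .
    (1,2)@(3, 5): e=[24,0,24] → X  [on edge]
    (3,2)@(7, 5): e=[-8,24,32] → .
    (1,3)@(3, 7): e=[24,-12,36] → .
    (2,3)@(5, 7): e=[8,0,40] → X  [on edge]
    (3,3)@(7, 7): e=[-8,12,44] → .
    (2,4)@(5, 9): e=[8,-12,52] → .
    (3,4)@(7, 9): e=[-8,0,56] → .  [on edge]
    (4,5)@(9, 11): e=[-24,0,72] → .  [on edge]
  covered (8 px):
    . X X . .
    X X X . .
    . X X . .
    . . X . .
    . . . . .
    . . . . .
    . . . . .
    . . . . .
    . . . . .
    . . . . .
    . . . . .
T3:
  2·area = 6
  edge (6, 4)→(8, 16): d=(2,12) right/bottom  bias=-1
  edge (8, 16)→(7, 13): d=(-1,-3) top-left  bias=+0
  edge (7, 13)→(6, 4): d=(-1,-9) top-left  bias=+0
    (1,0)@(3, 1): e=[30,0,-24] → .  [on edge]
    (2,3)@(5, 7): e=[18,0,-12] → .  [on edge]
    (3,5)@(7, 11): e=[2,2,2] → X
    (4,5)@(9, 11): e=[-22,8,20] → .
    (3,6)@(7, 13): e=[6,0,0] → X  [on edge]
    (4,6)@(9, 13): e=[-18,6,18] → .
    (3,7)@(7, 15): e=[10,-2,-2] → .
    (4,9)@(9, 19): e=[-6,0,12] → .  [on edge]
  covered (2 px):
    . . . . .
    . . . . .
    . . . . .
    . . . . .
    . . . . .
    . . . X .
    . . . X .
    . . . . .
    . . . . .
    . . . . .
    . . . . .

Final: [36,6,18]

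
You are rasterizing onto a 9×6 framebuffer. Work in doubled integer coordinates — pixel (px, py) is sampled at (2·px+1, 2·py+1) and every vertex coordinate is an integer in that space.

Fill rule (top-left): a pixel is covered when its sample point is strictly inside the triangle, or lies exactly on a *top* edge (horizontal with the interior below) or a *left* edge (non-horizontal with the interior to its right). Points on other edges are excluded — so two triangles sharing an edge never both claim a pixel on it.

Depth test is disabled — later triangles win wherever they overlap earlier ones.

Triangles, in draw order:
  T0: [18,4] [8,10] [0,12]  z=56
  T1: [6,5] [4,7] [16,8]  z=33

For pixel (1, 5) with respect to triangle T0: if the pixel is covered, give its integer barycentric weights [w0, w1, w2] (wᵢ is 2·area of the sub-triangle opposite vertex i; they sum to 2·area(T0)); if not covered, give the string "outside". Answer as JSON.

T0:
  2·area = 28
  edge (18, 4)→(8, 10): d=(-10,6) right/bottom  bias=-1
  edge (8, 10)→(0, 12): d=(-8,2) right/bottom  bias=-1
  edge (0, 12)→(18, 4): d=(18,-8) top-left  bias=+0
    (6,3)@(13, 7): e=[0,14,14] → ·  [on edge]
    (3,4)@(7, 9): e=[16,10,2] → #
    (4,4)@(9, 9): e=[4,6,18] → #
    (5,4)@(11, 9): e=[-8,2,34] → ·
    (1,5)@(3, 11): e=[20,2,6] → #
    (2,5)@(5, 11): e=[8,-2,22] → ·
    (3,5)@(7, 11): e=[-4,-6,38] → ·
    (4,5)@(9, 11): e=[-16,-10,54] → ·
  covered (3 px):
    · · · · · · · · ·
    · · · · · · · · ·
    · · · · · · · · ·
    · · · · · · · · ·
    · · · # # · · · ·
    · # · · · · · · ·
T1:
  2·area = 26  (B↔C swapped to make it positive)
  edge (6, 5)→(16, 8): d=(10,3) right/bottom  bias=-1
  edge (16, 8)→(4, 7): d=(-12,-1) top-left  bias=+0
  edge (4, 7)→(6, 5): d=(2,-2) top-left  bias=+0
    (2,3)@(5, 7): e=[23,1,2] → #
    (3,3)@(7, 7): e=[17,3,6] → #
    (4,3)@(9, 7): e=[11,5,10] → #
    (5,3)@(11, 7): e=[5,7,14] → #
    (6,3)@(13, 7): e=[-1,9,18] → ·
    (2,4)@(5, 9): e=[43,-23,6] → ·
    (3,4)@(7, 9): e=[37,-21,10] → ·
    (4,4)@(9, 9): e=[31,-19,14] → ·
    (5,4)@(11, 9): e=[25,-17,18] → ·
  covered (4 px):
    · · · · · · · · ·
    · · · · · · · · ·
    · · · · · · · · ·
    · · # # # # · · ·
    · · · · · · · · ·
    · · · · · · · · ·

Answer: [2,6,20]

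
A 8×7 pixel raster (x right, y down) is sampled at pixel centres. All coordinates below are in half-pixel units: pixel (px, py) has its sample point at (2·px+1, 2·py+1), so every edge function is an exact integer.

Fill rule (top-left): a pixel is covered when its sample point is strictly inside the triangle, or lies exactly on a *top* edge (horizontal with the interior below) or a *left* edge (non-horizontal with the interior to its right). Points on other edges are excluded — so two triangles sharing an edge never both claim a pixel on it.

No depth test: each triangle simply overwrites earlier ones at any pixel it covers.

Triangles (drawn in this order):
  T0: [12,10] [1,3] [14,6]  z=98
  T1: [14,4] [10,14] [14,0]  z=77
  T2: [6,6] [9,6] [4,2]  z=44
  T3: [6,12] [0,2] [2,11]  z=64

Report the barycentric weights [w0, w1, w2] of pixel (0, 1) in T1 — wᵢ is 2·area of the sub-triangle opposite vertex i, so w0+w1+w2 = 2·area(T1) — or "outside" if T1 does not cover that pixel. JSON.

T0:
  2·area = 58
  edge (12, 10)→(1, 3): d=(-11,-7) top-left  bias=+0
  edge (1, 3)→(14, 6): d=(13,3) right/bottom  bias=-1
  edge (14, 6)→(12, 10): d=(-2,4) right/bottom  bias=-1
    (0,1)@(1, 3): e=[0,0,58] → ·  [on edge]
    (2,2)@(5, 5): e=[6,14,38] → █
    (3,2)@(7, 5): e=[20,8,30] → █
    (4,2)@(9, 5): e=[34,2,22] → █
    (5,2)@(11, 5): e=[48,-4,14] → ·
    (2,3)@(5, 7): e=[-16,40,34] → ·
    (3,3)@(7, 7): e=[-2,34,26] → ·
    (4,3)@(9, 7): e=[12,28,18] → █
    (5,3)@(11, 7): e=[26,22,10] → █
    (6,3)@(13, 7): e=[40,16,2] → █
    (7,3)@(15, 7): e=[54,10,-6] → ·
    (4,4)@(9, 9): e=[-10,54,14] → ·
  covered (7 px):
    · · · · · · · ·
    · · · · · · · ·
    · · █ █ █ · · ·
    · · · · █ █ █ ·
    · · · · · █ · ·
    · · · · · · · ·
    · · · · · · · ·
T1:
  2·area = 16
  edge (14, 4)→(10, 14): d=(-4,10) right/bottom  bias=-1
  edge (10, 14)→(14, 0): d=(4,-14) top-left  bias=+0
  edge (14, 0)→(14, 4): d=(0,4) right/bottom  bias=-1
    (6,2)@(13, 5): e=[6,6,4] → █
    (7,2)@(15, 5): e=[-14,34,-4] → ·
    (6,3)@(13, 7): e=[-2,14,4] → ·
    (5,5)@(11, 11): e=[2,2,12] → █
    (6,5)@(13, 11): e=[-18,30,4] → ·
    (5,6)@(11, 13): e=[-6,10,12] → ·
  covered (2 px):
    · · · · · · · ·
    · · · · · · · ·
    · · · · · · █ ·
    · · · · · · · ·
    · · · · · · · ·
    · · · · · █ · ·
    · · · · · · · ·
T2:
  2·area = 12  (B↔C swapped to make it positive)
  edge (6, 6)→(4, 2): d=(-2,-4) top-left  bias=+0
  edge (4, 2)→(9, 6): d=(5,4) right/bottom  bias=-1
  edge (9, 6)→(6, 6): d=(-3,0) right/bottom  bias=-1
    (2,1)@(5, 3): e=[2,1,9] → █
    (3,1)@(7, 3): e=[10,-7,9] → ·
    (2,2)@(5, 5): e=[-2,11,3] → ·
    (3,2)@(7, 5): e=[6,3,3] → █
    (4,2)@(9, 5): e=[14,-5,3] → ·
    (3,3)@(7, 7): e=[2,13,-3] → ·
  covered (2 px):
    · · · · · · · ·
    · · █ · · · · ·
    · · · █ · · · ·
    · · · · · · · ·
    · · · · · · · ·
    · · · · · · · ·
    · · · · · · · ·
T3:
  2·area = 34  (B↔C swapped to make it positive)
  edge (6, 12)→(2, 11): d=(-4,-1) top-left  bias=+0
  edge (2, 11)→(0, 2): d=(-2,-9) top-left  bias=+0
  edge (0, 2)→(6, 12): d=(6,10) right/bottom  bias=-1
    (0,2)@(1, 5): e=[23,3,8] → █
    (1,2)@(3, 5): e=[25,21,-12] → ·
    (0,3)@(1, 7): e=[15,-1,20] → ·
    (1,3)@(3, 7): e=[17,17,0] → ·  [on edge]
    (1,4)@(3, 9): e=[9,13,12] → █
    (2,4)@(5, 9): e=[11,31,-8] → ·
    (1,5)@(3, 11): e=[1,9,24] → █
    (2,5)@(5, 11): e=[3,27,4] → █
    (3,5)@(7, 11): e=[5,45,-16] → ·
    (1,6)@(3, 13): e=[-7,5,36] → ·
    (2,6)@(5, 13): e=[-5,23,16] → ·
  covered (4 px):
    · · · · · · · ·
    · · · · · · · ·
    █ · · · · · · ·
    · · · · · · · ·
    · █ · · · · · ·
    · █ █ · · · · ·
    · · · · · · · ·

Final: "outside"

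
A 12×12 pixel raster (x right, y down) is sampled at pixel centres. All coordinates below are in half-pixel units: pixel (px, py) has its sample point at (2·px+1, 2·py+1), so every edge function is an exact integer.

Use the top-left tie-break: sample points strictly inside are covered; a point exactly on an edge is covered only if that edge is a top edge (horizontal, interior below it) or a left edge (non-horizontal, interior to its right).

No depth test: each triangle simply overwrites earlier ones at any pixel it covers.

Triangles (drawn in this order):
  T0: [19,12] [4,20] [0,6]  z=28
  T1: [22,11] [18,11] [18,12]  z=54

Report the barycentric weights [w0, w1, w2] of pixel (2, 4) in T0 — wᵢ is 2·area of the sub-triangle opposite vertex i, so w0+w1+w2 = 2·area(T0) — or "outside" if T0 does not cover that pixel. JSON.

T0:
  2·area = 242
  edge (19, 12)→(4, 20): d=(-15,8) right/bottom  bias=-1
  edge (4, 20)→(0, 6): d=(-4,-14) top-left  bias=+0
  edge (0, 6)→(19, 12): d=(19,6) right/bottom  bias=-1
    (0,3)@(1, 7): e=[219,10,13] → #
    (1,3)@(3, 7): e=[203,38,1] → #
    (2,3)@(5, 7): e=[187,66,-11] → ·
    (0,4)@(1, 9): e=[189,2,51] → #
    (2,4)@(5, 9): e=[157,58,27] → #
    (3,4)@(7, 9): e=[141,86,15] → #
    (4,4)@(9, 9): e=[125,114,3] → #
    (5,4)@(11, 9): e=[109,142,-9] → ·
    (0,5)@(1, 11): e=[159,-6,89] → ·
    (1,5)@(3, 11): e=[143,22,77] → #
    (5,5)@(11, 11): e=[79,134,29] → #
    (6,5)@(13, 11): e=[63,162,17] → #
  covered (32 px):
    · · · · · · · · · · · ·
    · · · · · · · · · · · ·
    · · · · · · · · · · · ·
    # # · · · · · · · · · ·
    # # # # # · · · · · · ·
    · # # # # # # # · · · ·
    · # # # # # # # # · · ·
    · # # # # # # · · · · ·
    · · # # # · · · · · · ·
    · · # · · · · · · · · ·
    · · · · · · · · · · · ·
    · · · · · · · · · · · ·
T1:
  2·area = 4  (B↔C swapped to make it positive)
  edge (22, 11)→(18, 12): d=(-4,1) right/bottom  bias=-1
  edge (18, 12)→(18, 11): d=(0,-1) top-left  bias=+0
  edge (18, 11)→(22, 11): d=(4,0) top-left  bias=+0
    (0,5)@(1, 11): e=[21,-17,0] → ·  [on edge]
    (1,5)@(3, 11): e=[19,-15,0] → ·  [on edge]
    (2,5)@(5, 11): e=[17,-13,0] → ·  [on edge]
    (3,5)@(7, 11): e=[15,-11,0] → ·  [on edge]
    (4,5)@(9, 11): e=[13,-9,0] → ·  [on edge]
    (5,5)@(11, 11): e=[11,-7,0] → ·  [on edge]
    (6,5)@(13, 11): e=[9,-5,0] → ·  [on edge]
    (7,5)@(15, 11): e=[7,-3,0] → ·  [on edge]
    (8,5)@(17, 11): e=[5,-1,0] → ·  [on edge]
    (9,5)@(19, 11): e=[3,1,0] → #  [on edge]
    (10,5)@(21, 11): e=[1,3,0] → #  [on edge]
    (11,5)@(23, 11): e=[-1,5,0] → ·  [on edge]
  covered (2 px):
    · · · · · · · · · · · ·
    · · · · · · · · · · · ·
    · · · · · · · · · · · ·
    · · · · · · · · · · · ·
    · · · · · · · · · · · ·
    · · · · · · · · · # # ·
    · · · · · · · · · · · ·
    · · · · · · · · · · · ·
    · · · · · · · · · · · ·
    · · · · · · · · · · · ·
    · · · · · · · · · · · ·
    · · · · · · · · · · · ·

Answer: [58,27,157]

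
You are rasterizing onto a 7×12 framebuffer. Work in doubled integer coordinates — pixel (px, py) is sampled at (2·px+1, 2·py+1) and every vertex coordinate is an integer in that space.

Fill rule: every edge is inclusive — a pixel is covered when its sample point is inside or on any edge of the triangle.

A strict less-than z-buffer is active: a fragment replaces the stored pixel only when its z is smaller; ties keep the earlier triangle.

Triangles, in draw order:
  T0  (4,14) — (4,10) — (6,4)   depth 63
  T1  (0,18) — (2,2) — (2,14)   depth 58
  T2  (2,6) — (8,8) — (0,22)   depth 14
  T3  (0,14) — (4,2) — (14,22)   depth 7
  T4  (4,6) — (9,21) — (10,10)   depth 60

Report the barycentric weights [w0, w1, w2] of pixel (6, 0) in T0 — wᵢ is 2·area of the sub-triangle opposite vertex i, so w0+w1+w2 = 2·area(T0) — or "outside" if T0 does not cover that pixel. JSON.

T0:
  2·area = 8
  edge (4, 14)→(4, 10): d=(0,-4) inclusive
  edge (4, 10)→(6, 4): d=(2,-6) inclusive
  edge (6, 4)→(4, 14): d=(-2,10) inclusive
    (3,0)@(7, 1): e=[12,0,-4] → ·  [on edge]
    (2,3)@(5, 7): e=[4,0,4] → #  [on edge]
    (3,3)@(7, 7): e=[12,12,-16] → ·
    (2,4)@(5, 9): e=[4,4,0] → #  [on edge]
    (3,4)@(7, 9): e=[12,16,-20] → ·
    (2,5)@(5, 11): e=[4,8,-4] → ·
    (1,6)@(3, 13): e=[-4,0,12] → ·  [on edge]
    (0,9)@(1, 19): e=[-12,0,20] → ·  [on edge]
    (1,9)@(3, 19): e=[-4,12,0] → ·  [on edge]
  covered (2 px):
    · · · · · · ·
    · · · · · · ·
    · · · · · · ·
    · · # · · · ·
    · · # · · · ·
    · · · · · · ·
    · · · · · · ·
    · · · · · · ·
    · · · · · · ·
    · · · · · · ·
    · · · · · · ·
    · · · · · · ·
T1:
  2·area = 24
  edge (0, 18)→(2, 2): d=(2,-16) inclusive
  edge (2, 2)→(2, 14): d=(0,12) inclusive
  edge (2, 14)→(0, 18): d=(-2,4) inclusive
    (0,5)@(1, 11): e=[2,12,10] → #
    (1,5)@(3, 11): e=[34,-12,2] → ·
    (0,6)@(1, 13): e=[6,12,6] → #
    (1,6)@(3, 13): e=[38,-12,-2] → ·
    (0,7)@(1, 15): e=[10,12,2] → #
    (1,7)@(3, 15): e=[42,-12,-6] → ·
    (0,8)@(1, 17): e=[14,12,-2] → ·
  covered (3 px):
    · · · · · · ·
    · · · · · · ·
    · · · · · · ·
    · · · · · · ·
    · · · · · · ·
    # · · · · · ·
    # · · · · · ·
    # · · · · · ·
    · · · · · · ·
    · · · · · · ·
    · · · · · · ·
    · · · · · · ·
T2:
  2·area = 100
  edge (2, 6)→(8, 8): d=(6,2) inclusive
  edge (8, 8)→(0, 22): d=(-8,14) inclusive
  edge (0, 22)→(2, 6): d=(2,-16) inclusive
    (1,3)@(3, 7): e=[4,78,18] → #
    (2,3)@(5, 7): e=[0,50,50] → #  [on edge]
    (3,3)@(7, 7): e=[-4,22,82] → ·
    (1,4)@(3, 9): e=[16,62,22] → #
    (3,4)@(7, 9): e=[8,6,86] → #
    (4,4)@(9, 9): e=[4,-22,118] → ·
    (5,4)@(11, 9): e=[0,-50,150] → ·  [on edge]
    (1,5)@(3, 11): e=[28,46,26] → #
    (3,5)@(7, 11): e=[20,-10,90] → ·
    (1,6)@(3, 13): e=[40,30,30] → #
    (3,6)@(7, 13): e=[32,-26,94] → ·
    (0,7)@(1, 15): e=[56,42,2] → #
  covered (13 px):
    · · · · · · ·
    · · · · · · ·
    · · · · · · ·
    · # # · · · ·
    · # # # · · ·
    · # # · · · ·
    · # # · · · ·
    # # · · · · ·
    # · · · · · ·
    # · · · · · ·
    · · · · · · ·
    · · · · · · ·
T3:
  2·area = 200
  edge (0, 14)→(4, 2): d=(4,-12) inclusive
  edge (4, 2)→(14, 22): d=(10,20) inclusive
  edge (14, 22)→(0, 14): d=(-14,-8) inclusive
    (1,2)@(3, 5): e=[0,50,150] → #  [on edge]
    (2,2)@(5, 5): e=[24,10,166] → #
    (3,2)@(7, 5): e=[48,-30,182] → ·
    (1,3)@(3, 7): e=[8,70,122] → #
    (3,3)@(7, 7): e=[56,-10,154] → ·
    (1,4)@(3, 9): e=[16,90,94] → #
    (3,4)@(7, 9): e=[64,10,126] → #
    (4,4)@(9, 9): e=[88,-30,142] → ·
    (0,5)@(1, 11): e=[0,150,50] → #  [on edge]
    (4,5)@(9, 11): e=[96,-10,114] → ·
    (0,6)@(1, 13): e=[8,170,22] → #
    (4,6)@(9, 13): e=[104,10,86] → #
  covered (26 px):
    · · · · · · ·
    · · · · · · ·
    · # # · · · ·
    · # # · · · ·
    · # # # · · ·
    # # # # · · ·
    # # # # # · ·
    · # # # # · ·
    · · · # # # ·
    · · · · # # ·
    · · · · · · #
    · · · · · · ·
T4:
  2·area = 70  (B↔C swapped to make it positive)
  edge (4, 6)→(10, 10): d=(6,4) inclusive
  edge (10, 10)→(9, 21): d=(-1,11) inclusive
  edge (9, 21)→(4, 6): d=(-5,-15) inclusive
    (1,1)@(3, 3): e=[-14,84,0] → ·  [on edge]
    (2,3)@(5, 7): e=[2,58,10] → #
    (3,3)@(7, 7): e=[-6,36,40] → ·
    (2,4)@(5, 9): e=[14,56,0] → #  [on edge]
    (3,4)@(7, 9): e=[6,34,30] → #
    (4,4)@(9, 9): e=[-2,12,60] → ·
    (2,5)@(5, 11): e=[26,54,-10] → ·
    (3,5)@(7, 11): e=[18,32,20] → #
    (4,5)@(9, 11): e=[10,10,50] → #
    (5,5)@(11, 11): e=[2,-12,80] → ·
    (3,6)@(7, 13): e=[30,30,10] → #
    (5,6)@(11, 13): e=[14,-14,70] → ·
    (3,7)@(7, 15): e=[42,28,0] → #  [on edge]
    (4,10)@(9, 21): e=[70,0,0] → #  [on edge]
  covered (12 px):
    · · · · · · ·
    · · · · · · ·
    · · · · · · ·
    · · # · · · ·
    · · # # · · ·
    · · · # # · ·
    · · · # # · ·
    · · · # # · ·
    · · · · # · ·
    · · · · # · ·
    · · · · # · ·
    · · · · · · ·

Result: "outside"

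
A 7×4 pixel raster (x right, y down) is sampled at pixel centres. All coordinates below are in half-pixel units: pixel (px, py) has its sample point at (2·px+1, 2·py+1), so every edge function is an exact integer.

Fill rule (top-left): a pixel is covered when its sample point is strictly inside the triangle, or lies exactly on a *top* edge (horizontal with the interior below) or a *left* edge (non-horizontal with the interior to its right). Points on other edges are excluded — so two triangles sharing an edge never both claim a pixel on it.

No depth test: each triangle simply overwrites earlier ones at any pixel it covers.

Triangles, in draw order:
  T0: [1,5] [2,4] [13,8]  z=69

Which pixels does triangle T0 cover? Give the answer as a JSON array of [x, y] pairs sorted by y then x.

T0:
  2·area = 15
  edge (1, 5)→(2, 4): d=(1,-1) top-left  bias=+0
  edge (2, 4)→(13, 8): d=(11,4) right/bottom  bias=-1
  edge (13, 8)→(1, 5): d=(-12,-3) top-left  bias=+0
    (2,0)@(5, 1): e=[0,-45,60] → ·  [on edge]
    (1,1)@(3, 3): e=[0,-15,30] → ·  [on edge]
    (0,2)@(1, 5): e=[0,15,0] → █  [on edge]
    (1,2)@(3, 5): e=[2,7,6] → █
    (2,2)@(5, 5): e=[4,-1,12] → ·
    (0,3)@(1, 7): e=[2,37,-24] → ·
    (1,3)@(3, 7): e=[4,29,-18] → ·
    (4,3)@(9, 7): e=[10,5,0] → █  [on edge]
    (5,3)@(11, 7): e=[12,-3,6] → ·
  covered (3 px):
    · · · · · · ·
    · · · · · · ·
    █ █ · · · · ·
    · · · · █ · ·

Result: [[0,2],[1,2],[4,3]]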